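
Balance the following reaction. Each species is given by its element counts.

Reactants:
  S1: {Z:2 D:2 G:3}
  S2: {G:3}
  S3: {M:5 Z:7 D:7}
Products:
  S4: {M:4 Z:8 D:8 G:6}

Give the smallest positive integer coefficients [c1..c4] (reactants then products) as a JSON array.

M: 6·0+4·0+4·5 = 20 | 5·4 = 20
Z: 6·2+4·0+4·7 = 40 | 5·8 = 40
D: 6·2+4·0+4·7 = 40 | 5·8 = 40
G: 6·3+4·3+4·0 = 30 | 5·6 = 30
gcd(6,4,4,5) = 1

Coefficients: [6, 4, 4, 5]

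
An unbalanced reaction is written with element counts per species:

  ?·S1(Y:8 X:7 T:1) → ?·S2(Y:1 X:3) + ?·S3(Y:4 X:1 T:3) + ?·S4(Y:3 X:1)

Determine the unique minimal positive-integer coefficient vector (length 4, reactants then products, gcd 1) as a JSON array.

Y: 3·8 = 24 | 5·1+1·4+5·3 = 24
X: 3·7 = 21 | 5·3+1·1+5·1 = 21
T: 3·1 = 3 | 5·0+1·3+5·0 = 3
gcd(3,5,1,5) = 1

Coefficients: [3, 5, 1, 5]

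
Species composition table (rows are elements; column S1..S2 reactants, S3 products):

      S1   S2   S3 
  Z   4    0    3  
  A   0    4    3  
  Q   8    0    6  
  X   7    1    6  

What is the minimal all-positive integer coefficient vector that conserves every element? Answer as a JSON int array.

Z: 3·4+3·0 = 12 | 4·3 = 12
A: 3·0+3·4 = 12 | 4·3 = 12
Q: 3·8+3·0 = 24 | 4·6 = 24
X: 3·7+3·1 = 24 | 4·6 = 24
gcd(3,3,4) = 1

Coefficients: [3, 3, 4]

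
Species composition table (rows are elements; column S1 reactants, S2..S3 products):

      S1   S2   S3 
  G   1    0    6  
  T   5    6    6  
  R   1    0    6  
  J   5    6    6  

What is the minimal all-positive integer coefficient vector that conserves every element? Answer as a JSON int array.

Coefficients: [6, 4, 1]

G: 6·1 = 6 | 4·0+1·6 = 6
T: 6·5 = 30 | 4·6+1·6 = 30
R: 6·1 = 6 | 4·0+1·6 = 6
J: 6·5 = 30 | 4·6+1·6 = 30
gcd(6,4,1) = 1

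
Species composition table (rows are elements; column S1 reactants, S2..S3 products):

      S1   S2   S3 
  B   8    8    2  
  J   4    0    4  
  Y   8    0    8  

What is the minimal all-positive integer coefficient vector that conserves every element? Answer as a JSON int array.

B: 4·8 = 32 | 3·8+4·2 = 32
J: 4·4 = 16 | 3·0+4·4 = 16
Y: 4·8 = 32 | 3·0+4·8 = 32
gcd(4,3,4) = 1

Coefficients: [4, 3, 4]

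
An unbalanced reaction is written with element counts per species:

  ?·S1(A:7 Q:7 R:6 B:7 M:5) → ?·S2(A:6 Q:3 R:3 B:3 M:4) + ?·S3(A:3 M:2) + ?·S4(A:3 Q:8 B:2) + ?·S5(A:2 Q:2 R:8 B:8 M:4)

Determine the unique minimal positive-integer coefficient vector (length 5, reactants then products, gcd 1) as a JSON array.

A: 6·7 = 42 | 4·6+1·3+3·3+3·2 = 42
Q: 6·7 = 42 | 4·3+1·0+3·8+3·2 = 42
R: 6·6 = 36 | 4·3+1·0+3·0+3·8 = 36
B: 6·7 = 42 | 4·3+1·0+3·2+3·8 = 42
M: 6·5 = 30 | 4·4+1·2+3·0+3·4 = 30
gcd(6,4,1,3,3) = 1

Coefficients: [6, 4, 1, 3, 3]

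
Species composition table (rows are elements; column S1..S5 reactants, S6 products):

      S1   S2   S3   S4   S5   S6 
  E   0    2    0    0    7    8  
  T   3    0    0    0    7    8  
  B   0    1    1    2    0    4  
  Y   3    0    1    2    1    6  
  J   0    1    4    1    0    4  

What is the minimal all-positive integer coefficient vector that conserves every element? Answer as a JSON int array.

Coefficients: [4, 6, 2, 6, 4, 5]

E: 4·0+6·2+2·0+6·0+4·7 = 40 | 5·8 = 40
T: 4·3+6·0+2·0+6·0+4·7 = 40 | 5·8 = 40
B: 4·0+6·1+2·1+6·2+4·0 = 20 | 5·4 = 20
Y: 4·3+6·0+2·1+6·2+4·1 = 30 | 5·6 = 30
J: 4·0+6·1+2·4+6·1+4·0 = 20 | 5·4 = 20
gcd(4,6,2,6,4,5) = 1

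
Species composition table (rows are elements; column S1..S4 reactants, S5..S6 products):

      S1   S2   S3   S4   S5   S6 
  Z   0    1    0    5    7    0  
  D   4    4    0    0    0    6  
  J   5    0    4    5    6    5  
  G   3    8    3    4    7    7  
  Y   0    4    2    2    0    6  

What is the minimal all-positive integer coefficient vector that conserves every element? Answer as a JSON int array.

Coefficients: [3, 3, 1, 5, 4, 4]

Z: 3·0+3·1+1·0+5·5 = 28 | 4·7+4·0 = 28
D: 3·4+3·4+1·0+5·0 = 24 | 4·0+4·6 = 24
J: 3·5+3·0+1·4+5·5 = 44 | 4·6+4·5 = 44
G: 3·3+3·8+1·3+5·4 = 56 | 4·7+4·7 = 56
Y: 3·0+3·4+1·2+5·2 = 24 | 4·0+4·6 = 24
gcd(3,3,1,5,4,4) = 1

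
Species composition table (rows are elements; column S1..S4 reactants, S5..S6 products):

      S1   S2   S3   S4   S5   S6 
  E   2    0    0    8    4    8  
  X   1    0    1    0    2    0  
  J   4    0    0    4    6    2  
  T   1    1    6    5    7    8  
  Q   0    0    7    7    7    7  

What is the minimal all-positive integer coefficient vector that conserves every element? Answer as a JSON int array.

E: 6·2+3·0+4·0+2·8 = 28 | 5·4+1·8 = 28
X: 6·1+3·0+4·1+2·0 = 10 | 5·2+1·0 = 10
J: 6·4+3·0+4·0+2·4 = 32 | 5·6+1·2 = 32
T: 6·1+3·1+4·6+2·5 = 43 | 5·7+1·8 = 43
Q: 6·0+3·0+4·7+2·7 = 42 | 5·7+1·7 = 42
gcd(6,3,4,2,5,1) = 1

Coefficients: [6, 3, 4, 2, 5, 1]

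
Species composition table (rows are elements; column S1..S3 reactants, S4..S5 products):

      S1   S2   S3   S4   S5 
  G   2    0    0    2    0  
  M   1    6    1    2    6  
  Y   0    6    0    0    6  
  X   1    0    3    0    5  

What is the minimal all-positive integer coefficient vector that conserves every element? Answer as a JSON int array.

G: 5·2+4·0+5·0 = 10 | 5·2+4·0 = 10
M: 5·1+4·6+5·1 = 34 | 5·2+4·6 = 34
Y: 5·0+4·6+5·0 = 24 | 5·0+4·6 = 24
X: 5·1+4·0+5·3 = 20 | 5·0+4·5 = 20
gcd(5,4,5,5,4) = 1

Coefficients: [5, 4, 5, 5, 4]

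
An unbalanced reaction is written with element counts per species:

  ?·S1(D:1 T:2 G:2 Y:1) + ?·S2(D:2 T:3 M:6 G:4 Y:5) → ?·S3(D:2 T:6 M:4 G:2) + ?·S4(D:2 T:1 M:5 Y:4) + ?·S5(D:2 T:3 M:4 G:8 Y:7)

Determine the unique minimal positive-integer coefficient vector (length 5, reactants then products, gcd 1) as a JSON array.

Coefficients: [4, 5, 2, 2, 3]

D: 4·1+5·2 = 14 | 2·2+2·2+3·2 = 14
T: 4·2+5·3 = 23 | 2·6+2·1+3·3 = 23
M: 4·0+5·6 = 30 | 2·4+2·5+3·4 = 30
G: 4·2+5·4 = 28 | 2·2+2·0+3·8 = 28
Y: 4·1+5·5 = 29 | 2·0+2·4+3·7 = 29
gcd(4,5,2,2,3) = 1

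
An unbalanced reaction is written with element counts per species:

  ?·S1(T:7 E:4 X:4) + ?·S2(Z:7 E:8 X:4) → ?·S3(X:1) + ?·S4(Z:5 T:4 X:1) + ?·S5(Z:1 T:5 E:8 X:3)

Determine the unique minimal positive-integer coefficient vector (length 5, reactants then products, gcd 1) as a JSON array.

Coefficients: [2, 1, 5, 1, 2]

Z: 2·0+1·7 = 7 | 5·0+1·5+2·1 = 7
T: 2·7+1·0 = 14 | 5·0+1·4+2·5 = 14
E: 2·4+1·8 = 16 | 5·0+1·0+2·8 = 16
X: 2·4+1·4 = 12 | 5·1+1·1+2·3 = 12
gcd(2,1,5,1,2) = 1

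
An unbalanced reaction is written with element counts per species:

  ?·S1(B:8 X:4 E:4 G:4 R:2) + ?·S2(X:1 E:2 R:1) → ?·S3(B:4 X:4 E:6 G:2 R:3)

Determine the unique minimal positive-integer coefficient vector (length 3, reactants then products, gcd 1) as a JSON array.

B: 1·8+4·0 = 8 | 2·4 = 8
X: 1·4+4·1 = 8 | 2·4 = 8
E: 1·4+4·2 = 12 | 2·6 = 12
G: 1·4+4·0 = 4 | 2·2 = 4
R: 1·2+4·1 = 6 | 2·3 = 6
gcd(1,4,2) = 1

Coefficients: [1, 4, 2]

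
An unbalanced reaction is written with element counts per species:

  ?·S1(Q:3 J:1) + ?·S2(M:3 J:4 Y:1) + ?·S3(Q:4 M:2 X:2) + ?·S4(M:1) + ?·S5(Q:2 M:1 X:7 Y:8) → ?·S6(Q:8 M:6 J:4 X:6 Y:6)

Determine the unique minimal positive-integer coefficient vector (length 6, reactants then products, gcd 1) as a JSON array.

Coefficients: [4, 2, 2, 6, 2, 3]

Q: 4·3+2·0+2·4+6·0+2·2 = 24 | 3·8 = 24
M: 4·0+2·3+2·2+6·1+2·1 = 18 | 3·6 = 18
J: 4·1+2·4+2·0+6·0+2·0 = 12 | 3·4 = 12
X: 4·0+2·0+2·2+6·0+2·7 = 18 | 3·6 = 18
Y: 4·0+2·1+2·0+6·0+2·8 = 18 | 3·6 = 18
gcd(4,2,2,6,2,3) = 1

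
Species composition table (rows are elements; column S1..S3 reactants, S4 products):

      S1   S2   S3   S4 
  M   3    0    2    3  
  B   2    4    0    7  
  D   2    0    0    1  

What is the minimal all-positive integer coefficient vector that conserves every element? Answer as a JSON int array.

M: 2·3+6·0+3·2 = 12 | 4·3 = 12
B: 2·2+6·4+3·0 = 28 | 4·7 = 28
D: 2·2+6·0+3·0 = 4 | 4·1 = 4
gcd(2,6,3,4) = 1

Coefficients: [2, 6, 3, 4]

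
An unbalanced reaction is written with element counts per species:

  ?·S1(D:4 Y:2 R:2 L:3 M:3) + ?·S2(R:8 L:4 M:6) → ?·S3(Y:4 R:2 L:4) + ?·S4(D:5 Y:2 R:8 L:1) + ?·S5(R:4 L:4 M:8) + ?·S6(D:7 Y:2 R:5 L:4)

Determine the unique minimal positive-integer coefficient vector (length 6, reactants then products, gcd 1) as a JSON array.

Coefficients: [6, 5, 1, 2, 6, 2]

D: 6·4+5·0 = 24 | 1·0+2·5+6·0+2·7 = 24
Y: 6·2+5·0 = 12 | 1·4+2·2+6·0+2·2 = 12
R: 6·2+5·8 = 52 | 1·2+2·8+6·4+2·5 = 52
L: 6·3+5·4 = 38 | 1·4+2·1+6·4+2·4 = 38
M: 6·3+5·6 = 48 | 1·0+2·0+6·8+2·0 = 48
gcd(6,5,1,2,6,2) = 1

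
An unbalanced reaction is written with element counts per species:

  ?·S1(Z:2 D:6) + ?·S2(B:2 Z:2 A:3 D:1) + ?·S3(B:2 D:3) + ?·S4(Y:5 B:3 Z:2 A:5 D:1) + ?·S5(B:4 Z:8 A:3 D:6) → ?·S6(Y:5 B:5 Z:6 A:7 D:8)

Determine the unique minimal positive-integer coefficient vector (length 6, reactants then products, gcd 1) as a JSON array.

Coefficients: [5, 3, 1, 6, 1, 6]

Y: 5·0+3·0+1·0+6·5+1·0 = 30 | 6·5 = 30
B: 5·0+3·2+1·2+6·3+1·4 = 30 | 6·5 = 30
Z: 5·2+3·2+1·0+6·2+1·8 = 36 | 6·6 = 36
A: 5·0+3·3+1·0+6·5+1·3 = 42 | 6·7 = 42
D: 5·6+3·1+1·3+6·1+1·6 = 48 | 6·8 = 48
gcd(5,3,1,6,1,6) = 1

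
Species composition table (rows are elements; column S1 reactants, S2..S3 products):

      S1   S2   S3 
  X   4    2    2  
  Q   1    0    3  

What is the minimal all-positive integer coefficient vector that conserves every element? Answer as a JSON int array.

X: 3·4 = 12 | 5·2+1·2 = 12
Q: 3·1 = 3 | 5·0+1·3 = 3
gcd(3,5,1) = 1

Coefficients: [3, 5, 1]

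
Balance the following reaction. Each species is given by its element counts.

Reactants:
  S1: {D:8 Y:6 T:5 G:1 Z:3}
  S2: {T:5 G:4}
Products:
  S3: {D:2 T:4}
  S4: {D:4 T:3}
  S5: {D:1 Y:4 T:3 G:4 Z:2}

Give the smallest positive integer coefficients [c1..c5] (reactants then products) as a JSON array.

Coefficients: [4, 5, 3, 5, 6]

D: 4·8+5·0 = 32 | 3·2+5·4+6·1 = 32
Y: 4·6+5·0 = 24 | 3·0+5·0+6·4 = 24
T: 4·5+5·5 = 45 | 3·4+5·3+6·3 = 45
G: 4·1+5·4 = 24 | 3·0+5·0+6·4 = 24
Z: 4·3+5·0 = 12 | 3·0+5·0+6·2 = 12
gcd(4,5,3,5,6) = 1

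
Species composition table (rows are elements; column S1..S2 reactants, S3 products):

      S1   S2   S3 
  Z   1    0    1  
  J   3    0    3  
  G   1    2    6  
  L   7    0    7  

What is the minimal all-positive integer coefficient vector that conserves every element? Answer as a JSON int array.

Coefficients: [2, 5, 2]

Z: 2·1+5·0 = 2 | 2·1 = 2
J: 2·3+5·0 = 6 | 2·3 = 6
G: 2·1+5·2 = 12 | 2·6 = 12
L: 2·7+5·0 = 14 | 2·7 = 14
gcd(2,5,2) = 1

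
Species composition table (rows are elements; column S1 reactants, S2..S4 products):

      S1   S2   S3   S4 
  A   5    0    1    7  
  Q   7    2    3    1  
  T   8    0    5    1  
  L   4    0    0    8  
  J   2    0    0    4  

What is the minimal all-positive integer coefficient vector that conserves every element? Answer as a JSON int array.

A: 2·5 = 10 | 2·0+3·1+1·7 = 10
Q: 2·7 = 14 | 2·2+3·3+1·1 = 14
T: 2·8 = 16 | 2·0+3·5+1·1 = 16
L: 2·4 = 8 | 2·0+3·0+1·8 = 8
J: 2·2 = 4 | 2·0+3·0+1·4 = 4
gcd(2,2,3,1) = 1

Coefficients: [2, 2, 3, 1]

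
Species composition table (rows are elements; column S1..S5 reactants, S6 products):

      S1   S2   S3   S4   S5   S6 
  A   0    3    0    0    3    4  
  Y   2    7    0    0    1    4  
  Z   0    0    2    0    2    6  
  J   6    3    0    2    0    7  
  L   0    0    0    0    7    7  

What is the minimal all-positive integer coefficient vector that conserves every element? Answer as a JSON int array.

Coefficients: [1, 1, 6, 6, 3, 3]

A: 1·0+1·3+6·0+6·0+3·3 = 12 | 3·4 = 12
Y: 1·2+1·7+6·0+6·0+3·1 = 12 | 3·4 = 12
Z: 1·0+1·0+6·2+6·0+3·2 = 18 | 3·6 = 18
J: 1·6+1·3+6·0+6·2+3·0 = 21 | 3·7 = 21
L: 1·0+1·0+6·0+6·0+3·7 = 21 | 3·7 = 21
gcd(1,1,6,6,3,3) = 1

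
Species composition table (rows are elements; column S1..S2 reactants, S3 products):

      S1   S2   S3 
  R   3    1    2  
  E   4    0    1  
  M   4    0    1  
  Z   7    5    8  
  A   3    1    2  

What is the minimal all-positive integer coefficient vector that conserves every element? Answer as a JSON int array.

Coefficients: [1, 5, 4]

R: 1·3+5·1 = 8 | 4·2 = 8
E: 1·4+5·0 = 4 | 4·1 = 4
M: 1·4+5·0 = 4 | 4·1 = 4
Z: 1·7+5·5 = 32 | 4·8 = 32
A: 1·3+5·1 = 8 | 4·2 = 8
gcd(1,5,4) = 1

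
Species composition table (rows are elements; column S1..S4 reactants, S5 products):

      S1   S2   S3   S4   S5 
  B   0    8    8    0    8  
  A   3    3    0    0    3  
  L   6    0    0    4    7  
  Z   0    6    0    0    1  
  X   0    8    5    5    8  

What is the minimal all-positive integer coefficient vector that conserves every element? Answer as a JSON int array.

Coefficients: [5, 1, 5, 3, 6]

B: 5·0+1·8+5·8+3·0 = 48 | 6·8 = 48
A: 5·3+1·3+5·0+3·0 = 18 | 6·3 = 18
L: 5·6+1·0+5·0+3·4 = 42 | 6·7 = 42
Z: 5·0+1·6+5·0+3·0 = 6 | 6·1 = 6
X: 5·0+1·8+5·5+3·5 = 48 | 6·8 = 48
gcd(5,1,5,3,6) = 1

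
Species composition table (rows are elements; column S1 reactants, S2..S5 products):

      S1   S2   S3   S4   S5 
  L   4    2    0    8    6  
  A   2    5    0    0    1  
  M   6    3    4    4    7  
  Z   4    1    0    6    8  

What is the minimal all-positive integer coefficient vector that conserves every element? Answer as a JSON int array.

Coefficients: [6, 2, 3, 1, 2]

L: 6·4 = 24 | 2·2+3·0+1·8+2·6 = 24
A: 6·2 = 12 | 2·5+3·0+1·0+2·1 = 12
M: 6·6 = 36 | 2·3+3·4+1·4+2·7 = 36
Z: 6·4 = 24 | 2·1+3·0+1·6+2·8 = 24
gcd(6,2,3,1,2) = 1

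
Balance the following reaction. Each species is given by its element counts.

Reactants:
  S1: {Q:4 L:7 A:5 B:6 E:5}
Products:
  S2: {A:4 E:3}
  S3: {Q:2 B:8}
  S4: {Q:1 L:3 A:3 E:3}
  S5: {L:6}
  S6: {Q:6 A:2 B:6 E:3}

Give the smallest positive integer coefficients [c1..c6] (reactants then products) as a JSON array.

Coefficients: [6, 2, 3, 6, 4, 2]

Q: 6·4 = 24 | 2·0+3·2+6·1+4·0+2·6 = 24
L: 6·7 = 42 | 2·0+3·0+6·3+4·6+2·0 = 42
A: 6·5 = 30 | 2·4+3·0+6·3+4·0+2·2 = 30
B: 6·6 = 36 | 2·0+3·8+6·0+4·0+2·6 = 36
E: 6·5 = 30 | 2·3+3·0+6·3+4·0+2·3 = 30
gcd(6,2,3,6,4,2) = 1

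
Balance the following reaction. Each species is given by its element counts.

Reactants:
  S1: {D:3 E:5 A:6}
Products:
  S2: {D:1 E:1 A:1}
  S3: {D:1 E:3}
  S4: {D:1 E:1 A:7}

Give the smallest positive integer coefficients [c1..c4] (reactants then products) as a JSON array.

D: 3·3 = 9 | 4·1+3·1+2·1 = 9
E: 3·5 = 15 | 4·1+3·3+2·1 = 15
A: 3·6 = 18 | 4·1+3·0+2·7 = 18
gcd(3,4,3,2) = 1

Coefficients: [3, 4, 3, 2]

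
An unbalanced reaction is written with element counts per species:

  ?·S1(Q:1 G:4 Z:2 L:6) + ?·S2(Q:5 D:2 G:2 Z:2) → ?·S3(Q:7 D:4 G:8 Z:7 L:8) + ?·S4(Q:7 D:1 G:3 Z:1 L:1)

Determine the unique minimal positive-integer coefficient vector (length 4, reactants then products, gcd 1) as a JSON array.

Coefficients: [3, 5, 2, 2]

Q: 3·1+5·5 = 28 | 2·7+2·7 = 28
D: 3·0+5·2 = 10 | 2·4+2·1 = 10
G: 3·4+5·2 = 22 | 2·8+2·3 = 22
Z: 3·2+5·2 = 16 | 2·7+2·1 = 16
L: 3·6+5·0 = 18 | 2·8+2·1 = 18
gcd(3,5,2,2) = 1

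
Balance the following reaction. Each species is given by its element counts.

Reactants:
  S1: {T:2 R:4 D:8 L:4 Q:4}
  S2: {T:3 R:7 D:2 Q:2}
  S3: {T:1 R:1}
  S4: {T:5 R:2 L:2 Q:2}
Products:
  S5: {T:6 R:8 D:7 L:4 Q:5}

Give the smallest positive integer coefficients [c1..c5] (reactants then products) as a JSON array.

T: 3·2+2·3+2·1+2·5 = 24 | 4·6 = 24
R: 3·4+2·7+2·1+2·2 = 32 | 4·8 = 32
D: 3·8+2·2+2·0+2·0 = 28 | 4·7 = 28
L: 3·4+2·0+2·0+2·2 = 16 | 4·4 = 16
Q: 3·4+2·2+2·0+2·2 = 20 | 4·5 = 20
gcd(3,2,2,2,4) = 1

Coefficients: [3, 2, 2, 2, 4]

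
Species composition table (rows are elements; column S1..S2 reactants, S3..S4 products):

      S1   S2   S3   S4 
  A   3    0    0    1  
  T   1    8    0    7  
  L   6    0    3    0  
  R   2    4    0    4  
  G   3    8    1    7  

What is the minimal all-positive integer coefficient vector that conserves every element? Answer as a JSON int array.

Coefficients: [2, 5, 4, 6]

A: 2·3+5·0 = 6 | 4·0+6·1 = 6
T: 2·1+5·8 = 42 | 4·0+6·7 = 42
L: 2·6+5·0 = 12 | 4·3+6·0 = 12
R: 2·2+5·4 = 24 | 4·0+6·4 = 24
G: 2·3+5·8 = 46 | 4·1+6·7 = 46
gcd(2,5,4,6) = 1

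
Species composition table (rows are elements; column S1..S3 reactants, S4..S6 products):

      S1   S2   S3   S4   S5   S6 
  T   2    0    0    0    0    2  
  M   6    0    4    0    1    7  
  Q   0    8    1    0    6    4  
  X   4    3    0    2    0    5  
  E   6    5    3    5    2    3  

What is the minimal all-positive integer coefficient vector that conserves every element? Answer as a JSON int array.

Coefficients: [3, 5, 2, 6, 5, 3]

T: 3·2+5·0+2·0 = 6 | 6·0+5·0+3·2 = 6
M: 3·6+5·0+2·4 = 26 | 6·0+5·1+3·7 = 26
Q: 3·0+5·8+2·1 = 42 | 6·0+5·6+3·4 = 42
X: 3·4+5·3+2·0 = 27 | 6·2+5·0+3·5 = 27
E: 3·6+5·5+2·3 = 49 | 6·5+5·2+3·3 = 49
gcd(3,5,2,6,5,3) = 1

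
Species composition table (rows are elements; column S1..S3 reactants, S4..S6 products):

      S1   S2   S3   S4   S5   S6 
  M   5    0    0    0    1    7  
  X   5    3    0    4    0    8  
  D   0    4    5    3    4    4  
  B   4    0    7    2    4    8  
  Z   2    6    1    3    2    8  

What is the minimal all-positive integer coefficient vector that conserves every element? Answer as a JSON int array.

M: 5·5+5·0+4·0 = 25 | 4·0+4·1+3·7 = 25
X: 5·5+5·3+4·0 = 40 | 4·4+4·0+3·8 = 40
D: 5·0+5·4+4·5 = 40 | 4·3+4·4+3·4 = 40
B: 5·4+5·0+4·7 = 48 | 4·2+4·4+3·8 = 48
Z: 5·2+5·6+4·1 = 44 | 4·3+4·2+3·8 = 44
gcd(5,5,4,4,4,3) = 1

Coefficients: [5, 5, 4, 4, 4, 3]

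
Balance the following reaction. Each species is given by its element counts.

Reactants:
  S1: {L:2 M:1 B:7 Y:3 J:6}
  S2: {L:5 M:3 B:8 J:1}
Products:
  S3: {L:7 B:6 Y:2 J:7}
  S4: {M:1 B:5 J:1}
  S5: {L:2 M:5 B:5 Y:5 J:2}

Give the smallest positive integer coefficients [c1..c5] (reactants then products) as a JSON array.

L: 3·2+2·5 = 16 | 2·7+4·0+1·2 = 16
M: 3·1+2·3 = 9 | 2·0+4·1+1·5 = 9
B: 3·7+2·8 = 37 | 2·6+4·5+1·5 = 37
Y: 3·3+2·0 = 9 | 2·2+4·0+1·5 = 9
J: 3·6+2·1 = 20 | 2·7+4·1+1·2 = 20
gcd(3,2,2,4,1) = 1

Coefficients: [3, 2, 2, 4, 1]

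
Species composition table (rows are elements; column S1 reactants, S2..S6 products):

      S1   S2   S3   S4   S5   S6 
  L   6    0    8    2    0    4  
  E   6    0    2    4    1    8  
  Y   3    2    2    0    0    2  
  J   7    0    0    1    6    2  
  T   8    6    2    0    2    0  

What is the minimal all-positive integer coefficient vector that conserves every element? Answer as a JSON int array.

L: 6·6 = 36 | 5·0+3·8+4·2+6·0+1·4 = 36
E: 6·6 = 36 | 5·0+3·2+4·4+6·1+1·8 = 36
Y: 6·3 = 18 | 5·2+3·2+4·0+6·0+1·2 = 18
J: 6·7 = 42 | 5·0+3·0+4·1+6·6+1·2 = 42
T: 6·8 = 48 | 5·6+3·2+4·0+6·2+1·0 = 48
gcd(6,5,3,4,6,1) = 1

Coefficients: [6, 5, 3, 4, 6, 1]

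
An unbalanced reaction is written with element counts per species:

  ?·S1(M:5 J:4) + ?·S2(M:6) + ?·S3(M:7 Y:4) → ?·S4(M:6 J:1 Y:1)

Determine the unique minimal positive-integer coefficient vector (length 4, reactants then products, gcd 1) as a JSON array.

M: 1·5+2·6+1·7 = 24 | 4·6 = 24
J: 1·4+2·0+1·0 = 4 | 4·1 = 4
Y: 1·0+2·0+1·4 = 4 | 4·1 = 4
gcd(1,2,1,4) = 1

Coefficients: [1, 2, 1, 4]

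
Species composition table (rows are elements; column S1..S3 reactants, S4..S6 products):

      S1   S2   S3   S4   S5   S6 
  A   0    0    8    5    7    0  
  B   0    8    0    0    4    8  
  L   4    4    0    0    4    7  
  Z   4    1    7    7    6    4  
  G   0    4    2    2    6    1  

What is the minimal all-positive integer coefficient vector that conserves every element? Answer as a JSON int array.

Coefficients: [5, 6, 6, 4, 4, 4]

A: 5·0+6·0+6·8 = 48 | 4·5+4·7+4·0 = 48
B: 5·0+6·8+6·0 = 48 | 4·0+4·4+4·8 = 48
L: 5·4+6·4+6·0 = 44 | 4·0+4·4+4·7 = 44
Z: 5·4+6·1+6·7 = 68 | 4·7+4·6+4·4 = 68
G: 5·0+6·4+6·2 = 36 | 4·2+4·6+4·1 = 36
gcd(5,6,6,4,4,4) = 1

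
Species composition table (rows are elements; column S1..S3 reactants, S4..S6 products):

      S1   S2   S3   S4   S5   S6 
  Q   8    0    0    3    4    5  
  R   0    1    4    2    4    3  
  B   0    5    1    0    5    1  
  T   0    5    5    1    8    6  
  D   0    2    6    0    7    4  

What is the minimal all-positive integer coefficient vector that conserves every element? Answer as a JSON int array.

Coefficients: [4, 5, 6, 1, 6, 1]

Q: 4·8+5·0+6·0 = 32 | 1·3+6·4+1·5 = 32
R: 4·0+5·1+6·4 = 29 | 1·2+6·4+1·3 = 29
B: 4·0+5·5+6·1 = 31 | 1·0+6·5+1·1 = 31
T: 4·0+5·5+6·5 = 55 | 1·1+6·8+1·6 = 55
D: 4·0+5·2+6·6 = 46 | 1·0+6·7+1·4 = 46
gcd(4,5,6,1,6,1) = 1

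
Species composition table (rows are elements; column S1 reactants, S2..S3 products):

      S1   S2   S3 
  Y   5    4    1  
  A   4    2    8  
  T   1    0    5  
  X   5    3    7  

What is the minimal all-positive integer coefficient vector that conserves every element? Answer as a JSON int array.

Y: 5·5 = 25 | 6·4+1·1 = 25
A: 5·4 = 20 | 6·2+1·8 = 20
T: 5·1 = 5 | 6·0+1·5 = 5
X: 5·5 = 25 | 6·3+1·7 = 25
gcd(5,6,1) = 1

Coefficients: [5, 6, 1]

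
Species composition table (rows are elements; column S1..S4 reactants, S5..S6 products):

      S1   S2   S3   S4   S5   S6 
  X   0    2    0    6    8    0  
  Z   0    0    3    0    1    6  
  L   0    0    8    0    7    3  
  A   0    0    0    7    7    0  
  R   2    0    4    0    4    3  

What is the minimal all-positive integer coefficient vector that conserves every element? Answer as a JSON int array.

Coefficients: [3, 6, 6, 6, 6, 2]

X: 3·0+6·2+6·0+6·6 = 48 | 6·8+2·0 = 48
Z: 3·0+6·0+6·3+6·0 = 18 | 6·1+2·6 = 18
L: 3·0+6·0+6·8+6·0 = 48 | 6·7+2·3 = 48
A: 3·0+6·0+6·0+6·7 = 42 | 6·7+2·0 = 42
R: 3·2+6·0+6·4+6·0 = 30 | 6·4+2·3 = 30
gcd(3,6,6,6,6,2) = 1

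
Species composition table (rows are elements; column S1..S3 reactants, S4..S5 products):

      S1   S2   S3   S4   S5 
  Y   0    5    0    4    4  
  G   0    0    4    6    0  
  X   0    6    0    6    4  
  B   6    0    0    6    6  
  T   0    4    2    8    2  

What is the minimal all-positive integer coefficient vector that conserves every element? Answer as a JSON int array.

Coefficients: [5, 4, 3, 2, 3]

Y: 5·0+4·5+3·0 = 20 | 2·4+3·4 = 20
G: 5·0+4·0+3·4 = 12 | 2·6+3·0 = 12
X: 5·0+4·6+3·0 = 24 | 2·6+3·4 = 24
B: 5·6+4·0+3·0 = 30 | 2·6+3·6 = 30
T: 5·0+4·4+3·2 = 22 | 2·8+3·2 = 22
gcd(5,4,3,2,3) = 1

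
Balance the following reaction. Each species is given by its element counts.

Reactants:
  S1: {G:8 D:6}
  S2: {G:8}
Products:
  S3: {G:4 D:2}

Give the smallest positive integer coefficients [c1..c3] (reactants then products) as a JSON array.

G: 2·8+1·8 = 24 | 6·4 = 24
D: 2·6+1·0 = 12 | 6·2 = 12
gcd(2,1,6) = 1

Coefficients: [2, 1, 6]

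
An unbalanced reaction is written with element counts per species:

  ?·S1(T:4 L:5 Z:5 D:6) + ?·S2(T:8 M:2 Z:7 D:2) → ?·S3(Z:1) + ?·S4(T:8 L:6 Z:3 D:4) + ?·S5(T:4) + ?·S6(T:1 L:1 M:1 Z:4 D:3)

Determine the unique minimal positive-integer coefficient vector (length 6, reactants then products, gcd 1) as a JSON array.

Coefficients: [2, 2, 5, 1, 3, 4]

T: 2·4+2·8 = 24 | 5·0+1·8+3·4+4·1 = 24
L: 2·5+2·0 = 10 | 5·0+1·6+3·0+4·1 = 10
M: 2·0+2·2 = 4 | 5·0+1·0+3·0+4·1 = 4
Z: 2·5+2·7 = 24 | 5·1+1·3+3·0+4·4 = 24
D: 2·6+2·2 = 16 | 5·0+1·4+3·0+4·3 = 16
gcd(2,2,5,1,3,4) = 1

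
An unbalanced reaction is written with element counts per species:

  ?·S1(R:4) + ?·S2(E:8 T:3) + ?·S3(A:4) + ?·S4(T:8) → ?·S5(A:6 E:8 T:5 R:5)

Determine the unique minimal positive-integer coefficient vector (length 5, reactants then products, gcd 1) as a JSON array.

A: 5·0+4·0+6·4+1·0 = 24 | 4·6 = 24
E: 5·0+4·8+6·0+1·0 = 32 | 4·8 = 32
T: 5·0+4·3+6·0+1·8 = 20 | 4·5 = 20
R: 5·4+4·0+6·0+1·0 = 20 | 4·5 = 20
gcd(5,4,6,1,4) = 1

Coefficients: [5, 4, 6, 1, 4]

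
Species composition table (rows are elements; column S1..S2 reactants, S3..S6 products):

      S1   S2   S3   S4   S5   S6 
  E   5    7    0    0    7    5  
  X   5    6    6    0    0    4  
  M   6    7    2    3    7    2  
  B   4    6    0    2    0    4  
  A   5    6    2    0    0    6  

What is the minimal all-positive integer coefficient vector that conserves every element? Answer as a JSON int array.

Coefficients: [6, 2, 3, 6, 2, 6]

E: 6·5+2·7 = 44 | 3·0+6·0+2·7+6·5 = 44
X: 6·5+2·6 = 42 | 3·6+6·0+2·0+6·4 = 42
M: 6·6+2·7 = 50 | 3·2+6·3+2·7+6·2 = 50
B: 6·4+2·6 = 36 | 3·0+6·2+2·0+6·4 = 36
A: 6·5+2·6 = 42 | 3·2+6·0+2·0+6·6 = 42
gcd(6,2,3,6,2,6) = 1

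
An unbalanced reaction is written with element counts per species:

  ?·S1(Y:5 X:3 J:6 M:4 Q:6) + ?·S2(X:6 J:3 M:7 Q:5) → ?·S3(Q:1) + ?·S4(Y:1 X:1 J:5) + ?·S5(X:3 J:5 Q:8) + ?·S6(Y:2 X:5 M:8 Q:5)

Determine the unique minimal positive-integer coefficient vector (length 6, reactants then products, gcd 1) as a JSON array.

Y: 3·5+4·0 = 15 | 5·0+5·1+1·0+5·2 = 15
X: 3·3+4·6 = 33 | 5·0+5·1+1·3+5·5 = 33
J: 3·6+4·3 = 30 | 5·0+5·5+1·5+5·0 = 30
M: 3·4+4·7 = 40 | 5·0+5·0+1·0+5·8 = 40
Q: 3·6+4·5 = 38 | 5·1+5·0+1·8+5·5 = 38
gcd(3,4,5,5,1,5) = 1

Coefficients: [3, 4, 5, 5, 1, 5]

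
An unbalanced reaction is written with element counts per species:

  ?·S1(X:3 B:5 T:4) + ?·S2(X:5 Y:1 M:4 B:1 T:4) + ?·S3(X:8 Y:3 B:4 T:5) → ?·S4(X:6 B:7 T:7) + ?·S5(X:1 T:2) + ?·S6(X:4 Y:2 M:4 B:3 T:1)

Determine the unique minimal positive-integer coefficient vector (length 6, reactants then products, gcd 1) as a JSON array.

Coefficients: [6, 3, 1, 4, 5, 3]

X: 6·3+3·5+1·8 = 41 | 4·6+5·1+3·4 = 41
Y: 6·0+3·1+1·3 = 6 | 4·0+5·0+3·2 = 6
M: 6·0+3·4+1·0 = 12 | 4·0+5·0+3·4 = 12
B: 6·5+3·1+1·4 = 37 | 4·7+5·0+3·3 = 37
T: 6·4+3·4+1·5 = 41 | 4·7+5·2+3·1 = 41
gcd(6,3,1,4,5,3) = 1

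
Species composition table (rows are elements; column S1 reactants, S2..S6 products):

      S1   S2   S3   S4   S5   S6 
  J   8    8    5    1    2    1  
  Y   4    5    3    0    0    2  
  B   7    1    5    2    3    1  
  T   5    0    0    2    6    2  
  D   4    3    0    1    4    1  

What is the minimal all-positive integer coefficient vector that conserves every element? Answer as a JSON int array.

Coefficients: [6, 2, 4, 5, 3, 1]

J: 6·8 = 48 | 2·8+4·5+5·1+3·2+1·1 = 48
Y: 6·4 = 24 | 2·5+4·3+5·0+3·0+1·2 = 24
B: 6·7 = 42 | 2·1+4·5+5·2+3·3+1·1 = 42
T: 6·5 = 30 | 2·0+4·0+5·2+3·6+1·2 = 30
D: 6·4 = 24 | 2·3+4·0+5·1+3·4+1·1 = 24
gcd(6,2,4,5,3,1) = 1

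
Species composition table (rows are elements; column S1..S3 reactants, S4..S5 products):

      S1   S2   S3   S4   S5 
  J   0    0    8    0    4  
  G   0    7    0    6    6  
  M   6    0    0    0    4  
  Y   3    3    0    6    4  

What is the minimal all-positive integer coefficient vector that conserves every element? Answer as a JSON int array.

J: 4·0+6·0+3·8 = 24 | 1·0+6·4 = 24
G: 4·0+6·7+3·0 = 42 | 1·6+6·6 = 42
M: 4·6+6·0+3·0 = 24 | 1·0+6·4 = 24
Y: 4·3+6·3+3·0 = 30 | 1·6+6·4 = 30
gcd(4,6,3,1,6) = 1

Coefficients: [4, 6, 3, 1, 6]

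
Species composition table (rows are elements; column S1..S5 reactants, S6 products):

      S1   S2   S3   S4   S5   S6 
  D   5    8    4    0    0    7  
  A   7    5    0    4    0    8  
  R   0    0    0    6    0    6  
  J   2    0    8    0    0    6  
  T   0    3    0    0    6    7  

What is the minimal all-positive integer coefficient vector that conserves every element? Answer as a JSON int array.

D: 1·5+1·8+2·4+3·0+3·0 = 21 | 3·7 = 21
A: 1·7+1·5+2·0+3·4+3·0 = 24 | 3·8 = 24
R: 1·0+1·0+2·0+3·6+3·0 = 18 | 3·6 = 18
J: 1·2+1·0+2·8+3·0+3·0 = 18 | 3·6 = 18
T: 1·0+1·3+2·0+3·0+3·6 = 21 | 3·7 = 21
gcd(1,1,2,3,3,3) = 1

Coefficients: [1, 1, 2, 3, 3, 3]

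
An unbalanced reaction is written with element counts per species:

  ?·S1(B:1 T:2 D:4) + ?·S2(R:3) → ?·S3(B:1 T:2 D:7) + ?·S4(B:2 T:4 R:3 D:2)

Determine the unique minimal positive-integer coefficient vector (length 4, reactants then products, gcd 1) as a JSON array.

B: 4·1+1·0 = 4 | 2·1+1·2 = 4
T: 4·2+1·0 = 8 | 2·2+1·4 = 8
R: 4·0+1·3 = 3 | 2·0+1·3 = 3
D: 4·4+1·0 = 16 | 2·7+1·2 = 16
gcd(4,1,2,1) = 1

Coefficients: [4, 1, 2, 1]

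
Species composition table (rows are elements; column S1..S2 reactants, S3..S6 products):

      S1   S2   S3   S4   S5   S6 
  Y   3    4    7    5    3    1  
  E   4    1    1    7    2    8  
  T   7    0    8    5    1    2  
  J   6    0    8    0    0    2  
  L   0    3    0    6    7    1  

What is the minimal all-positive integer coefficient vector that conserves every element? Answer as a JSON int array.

Coefficients: [6, 5, 4, 1, 1, 2]

Y: 6·3+5·4 = 38 | 4·7+1·5+1·3+2·1 = 38
E: 6·4+5·1 = 29 | 4·1+1·7+1·2+2·8 = 29
T: 6·7+5·0 = 42 | 4·8+1·5+1·1+2·2 = 42
J: 6·6+5·0 = 36 | 4·8+1·0+1·0+2·2 = 36
L: 6·0+5·3 = 15 | 4·0+1·6+1·7+2·1 = 15
gcd(6,5,4,1,1,2) = 1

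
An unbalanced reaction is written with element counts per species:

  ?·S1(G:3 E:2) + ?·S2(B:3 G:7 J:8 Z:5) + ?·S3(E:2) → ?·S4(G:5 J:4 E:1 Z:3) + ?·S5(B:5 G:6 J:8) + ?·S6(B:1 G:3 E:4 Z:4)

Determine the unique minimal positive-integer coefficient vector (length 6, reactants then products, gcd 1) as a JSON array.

Coefficients: [5, 6, 4, 6, 3, 3]

B: 5·0+6·3+4·0 = 18 | 6·0+3·5+3·1 = 18
G: 5·3+6·7+4·0 = 57 | 6·5+3·6+3·3 = 57
J: 5·0+6·8+4·0 = 48 | 6·4+3·8+3·0 = 48
E: 5·2+6·0+4·2 = 18 | 6·1+3·0+3·4 = 18
Z: 5·0+6·5+4·0 = 30 | 6·3+3·0+3·4 = 30
gcd(5,6,4,6,3,3) = 1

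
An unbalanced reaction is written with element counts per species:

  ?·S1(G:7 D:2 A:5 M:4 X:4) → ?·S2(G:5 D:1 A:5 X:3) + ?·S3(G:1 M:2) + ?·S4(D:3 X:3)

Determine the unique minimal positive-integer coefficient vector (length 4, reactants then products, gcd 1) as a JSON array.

Coefficients: [3, 3, 6, 1]

G: 3·7 = 21 | 3·5+6·1+1·0 = 21
D: 3·2 = 6 | 3·1+6·0+1·3 = 6
A: 3·5 = 15 | 3·5+6·0+1·0 = 15
M: 3·4 = 12 | 3·0+6·2+1·0 = 12
X: 3·4 = 12 | 3·3+6·0+1·3 = 12
gcd(3,3,6,1) = 1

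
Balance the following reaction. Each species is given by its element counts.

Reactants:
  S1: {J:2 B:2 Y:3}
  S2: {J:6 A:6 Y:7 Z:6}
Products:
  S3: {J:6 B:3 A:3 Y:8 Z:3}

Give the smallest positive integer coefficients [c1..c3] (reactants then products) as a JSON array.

J: 3·2+1·6 = 12 | 2·6 = 12
B: 3·2+1·0 = 6 | 2·3 = 6
A: 3·0+1·6 = 6 | 2·3 = 6
Y: 3·3+1·7 = 16 | 2·8 = 16
Z: 3·0+1·6 = 6 | 2·3 = 6
gcd(3,1,2) = 1

Coefficients: [3, 1, 2]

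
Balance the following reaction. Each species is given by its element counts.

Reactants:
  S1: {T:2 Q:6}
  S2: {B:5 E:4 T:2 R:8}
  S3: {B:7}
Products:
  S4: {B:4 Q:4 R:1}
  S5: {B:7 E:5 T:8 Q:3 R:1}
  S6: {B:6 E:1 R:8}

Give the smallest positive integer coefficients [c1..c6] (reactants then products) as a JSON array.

B: 5·0+3·5+5·7 = 50 | 6·4+2·7+2·6 = 50
E: 5·0+3·4+5·0 = 12 | 6·0+2·5+2·1 = 12
T: 5·2+3·2+5·0 = 16 | 6·0+2·8+2·0 = 16
Q: 5·6+3·0+5·0 = 30 | 6·4+2·3+2·0 = 30
R: 5·0+3·8+5·0 = 24 | 6·1+2·1+2·8 = 24
gcd(5,3,5,6,2,2) = 1

Coefficients: [5, 3, 5, 6, 2, 2]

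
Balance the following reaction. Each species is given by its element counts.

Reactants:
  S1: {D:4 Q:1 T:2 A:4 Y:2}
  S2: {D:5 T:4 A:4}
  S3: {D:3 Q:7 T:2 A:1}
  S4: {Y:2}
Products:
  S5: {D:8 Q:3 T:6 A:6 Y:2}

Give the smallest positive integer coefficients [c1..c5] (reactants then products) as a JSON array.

D: 1·4+6·5+2·3+4·0 = 40 | 5·8 = 40
Q: 1·1+6·0+2·7+4·0 = 15 | 5·3 = 15
T: 1·2+6·4+2·2+4·0 = 30 | 5·6 = 30
A: 1·4+6·4+2·1+4·0 = 30 | 5·6 = 30
Y: 1·2+6·0+2·0+4·2 = 10 | 5·2 = 10
gcd(1,6,2,4,5) = 1

Coefficients: [1, 6, 2, 4, 5]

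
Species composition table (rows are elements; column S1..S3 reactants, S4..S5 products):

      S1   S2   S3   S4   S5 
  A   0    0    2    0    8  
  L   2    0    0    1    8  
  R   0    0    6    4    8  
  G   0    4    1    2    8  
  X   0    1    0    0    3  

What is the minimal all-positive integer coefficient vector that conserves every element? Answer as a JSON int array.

A: 6·0+3·0+4·2 = 8 | 4·0+1·8 = 8
L: 6·2+3·0+4·0 = 12 | 4·1+1·8 = 12
R: 6·0+3·0+4·6 = 24 | 4·4+1·8 = 24
G: 6·0+3·4+4·1 = 16 | 4·2+1·8 = 16
X: 6·0+3·1+4·0 = 3 | 4·0+1·3 = 3
gcd(6,3,4,4,1) = 1

Coefficients: [6, 3, 4, 4, 1]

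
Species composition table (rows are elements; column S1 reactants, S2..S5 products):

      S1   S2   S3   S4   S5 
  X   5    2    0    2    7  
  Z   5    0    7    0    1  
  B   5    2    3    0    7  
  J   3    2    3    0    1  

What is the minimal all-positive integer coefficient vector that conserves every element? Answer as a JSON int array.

Coefficients: [3, 1, 2, 3, 1]

X: 3·5 = 15 | 1·2+2·0+3·2+1·7 = 15
Z: 3·5 = 15 | 1·0+2·7+3·0+1·1 = 15
B: 3·5 = 15 | 1·2+2·3+3·0+1·7 = 15
J: 3·3 = 9 | 1·2+2·3+3·0+1·1 = 9
gcd(3,1,2,3,1) = 1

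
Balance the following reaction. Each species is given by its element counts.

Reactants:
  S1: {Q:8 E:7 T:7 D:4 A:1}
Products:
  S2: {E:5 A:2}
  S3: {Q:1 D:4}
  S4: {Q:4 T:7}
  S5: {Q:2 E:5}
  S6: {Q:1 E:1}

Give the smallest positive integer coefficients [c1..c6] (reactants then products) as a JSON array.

Q: 2·8 = 16 | 1·0+2·1+2·4+1·2+4·1 = 16
E: 2·7 = 14 | 1·5+2·0+2·0+1·5+4·1 = 14
T: 2·7 = 14 | 1·0+2·0+2·7+1·0+4·0 = 14
D: 2·4 = 8 | 1·0+2·4+2·0+1·0+4·0 = 8
A: 2·1 = 2 | 1·2+2·0+2·0+1·0+4·0 = 2
gcd(2,1,2,2,1,4) = 1

Coefficients: [2, 1, 2, 2, 1, 4]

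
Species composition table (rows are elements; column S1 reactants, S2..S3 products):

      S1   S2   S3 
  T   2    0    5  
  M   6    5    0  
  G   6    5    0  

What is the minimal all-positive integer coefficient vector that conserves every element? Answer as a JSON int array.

T: 5·2 = 10 | 6·0+2·5 = 10
M: 5·6 = 30 | 6·5+2·0 = 30
G: 5·6 = 30 | 6·5+2·0 = 30
gcd(5,6,2) = 1

Coefficients: [5, 6, 2]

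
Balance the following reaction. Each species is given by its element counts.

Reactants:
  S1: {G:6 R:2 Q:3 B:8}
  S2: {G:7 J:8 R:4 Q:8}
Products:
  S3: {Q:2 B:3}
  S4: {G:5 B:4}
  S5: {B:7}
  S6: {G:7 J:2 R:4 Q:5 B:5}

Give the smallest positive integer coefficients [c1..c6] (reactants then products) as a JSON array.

G: 6·6+1·7 = 43 | 3·0+3·5+1·0+4·7 = 43
J: 6·0+1·8 = 8 | 3·0+3·0+1·0+4·2 = 8
R: 6·2+1·4 = 16 | 3·0+3·0+1·0+4·4 = 16
Q: 6·3+1·8 = 26 | 3·2+3·0+1·0+4·5 = 26
B: 6·8+1·0 = 48 | 3·3+3·4+1·7+4·5 = 48
gcd(6,1,3,3,1,4) = 1

Coefficients: [6, 1, 3, 3, 1, 4]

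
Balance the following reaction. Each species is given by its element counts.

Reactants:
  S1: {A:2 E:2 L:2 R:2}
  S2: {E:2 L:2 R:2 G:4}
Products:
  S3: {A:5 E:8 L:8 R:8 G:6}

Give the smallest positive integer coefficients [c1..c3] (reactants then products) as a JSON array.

A: 5·2+3·0 = 10 | 2·5 = 10
E: 5·2+3·2 = 16 | 2·8 = 16
L: 5·2+3·2 = 16 | 2·8 = 16
R: 5·2+3·2 = 16 | 2·8 = 16
G: 5·0+3·4 = 12 | 2·6 = 12
gcd(5,3,2) = 1

Coefficients: [5, 3, 2]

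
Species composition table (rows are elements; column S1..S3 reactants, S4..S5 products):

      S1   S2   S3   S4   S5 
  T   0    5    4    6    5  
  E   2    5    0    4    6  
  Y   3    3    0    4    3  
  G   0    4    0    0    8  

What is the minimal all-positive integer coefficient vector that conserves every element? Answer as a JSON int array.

Coefficients: [2, 4, 2, 3, 2]

T: 2·0+4·5+2·4 = 28 | 3·6+2·5 = 28
E: 2·2+4·5+2·0 = 24 | 3·4+2·6 = 24
Y: 2·3+4·3+2·0 = 18 | 3·4+2·3 = 18
G: 2·0+4·4+2·0 = 16 | 3·0+2·8 = 16
gcd(2,4,2,3,2) = 1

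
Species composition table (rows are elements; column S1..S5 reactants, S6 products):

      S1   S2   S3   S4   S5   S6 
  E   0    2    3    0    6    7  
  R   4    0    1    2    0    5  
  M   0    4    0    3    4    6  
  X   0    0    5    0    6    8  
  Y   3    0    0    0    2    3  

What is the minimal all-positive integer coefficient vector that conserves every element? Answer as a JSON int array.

Coefficients: [4, 3, 6, 4, 3, 6]

E: 4·0+3·2+6·3+4·0+3·6 = 42 | 6·7 = 42
R: 4·4+3·0+6·1+4·2+3·0 = 30 | 6·5 = 30
M: 4·0+3·4+6·0+4·3+3·4 = 36 | 6·6 = 36
X: 4·0+3·0+6·5+4·0+3·6 = 48 | 6·8 = 48
Y: 4·3+3·0+6·0+4·0+3·2 = 18 | 6·3 = 18
gcd(4,3,6,4,3,6) = 1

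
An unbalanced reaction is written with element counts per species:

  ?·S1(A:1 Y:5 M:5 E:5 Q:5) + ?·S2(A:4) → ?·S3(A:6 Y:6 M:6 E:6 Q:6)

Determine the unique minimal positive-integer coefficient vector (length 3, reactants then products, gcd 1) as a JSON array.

A: 6·1+6·4 = 30 | 5·6 = 30
Y: 6·5+6·0 = 30 | 5·6 = 30
M: 6·5+6·0 = 30 | 5·6 = 30
E: 6·5+6·0 = 30 | 5·6 = 30
Q: 6·5+6·0 = 30 | 5·6 = 30
gcd(6,6,5) = 1

Coefficients: [6, 6, 5]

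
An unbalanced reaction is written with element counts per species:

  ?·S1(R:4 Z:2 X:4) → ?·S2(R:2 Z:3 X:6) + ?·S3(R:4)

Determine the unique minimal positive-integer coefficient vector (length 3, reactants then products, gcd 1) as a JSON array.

Coefficients: [3, 2, 2]

R: 3·4 = 12 | 2·2+2·4 = 12
Z: 3·2 = 6 | 2·3+2·0 = 6
X: 3·4 = 12 | 2·6+2·0 = 12
gcd(3,2,2) = 1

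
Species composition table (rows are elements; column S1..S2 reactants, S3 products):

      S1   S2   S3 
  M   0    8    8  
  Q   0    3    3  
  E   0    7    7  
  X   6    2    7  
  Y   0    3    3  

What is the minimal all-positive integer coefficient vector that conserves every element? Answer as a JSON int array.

M: 5·0+6·8 = 48 | 6·8 = 48
Q: 5·0+6·3 = 18 | 6·3 = 18
E: 5·0+6·7 = 42 | 6·7 = 42
X: 5·6+6·2 = 42 | 6·7 = 42
Y: 5·0+6·3 = 18 | 6·3 = 18
gcd(5,6,6) = 1

Coefficients: [5, 6, 6]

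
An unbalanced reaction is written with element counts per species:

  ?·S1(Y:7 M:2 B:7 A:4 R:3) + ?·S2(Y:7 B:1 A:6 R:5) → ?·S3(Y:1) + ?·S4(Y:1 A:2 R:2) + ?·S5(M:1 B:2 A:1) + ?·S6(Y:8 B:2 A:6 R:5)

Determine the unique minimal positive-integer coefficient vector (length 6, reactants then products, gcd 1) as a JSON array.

Coefficients: [1, 5, 6, 4, 2, 4]

Y: 1·7+5·7 = 42 | 6·1+4·1+2·0+4·8 = 42
M: 1·2+5·0 = 2 | 6·0+4·0+2·1+4·0 = 2
B: 1·7+5·1 = 12 | 6·0+4·0+2·2+4·2 = 12
A: 1·4+5·6 = 34 | 6·0+4·2+2·1+4·6 = 34
R: 1·3+5·5 = 28 | 6·0+4·2+2·0+4·5 = 28
gcd(1,5,6,4,2,4) = 1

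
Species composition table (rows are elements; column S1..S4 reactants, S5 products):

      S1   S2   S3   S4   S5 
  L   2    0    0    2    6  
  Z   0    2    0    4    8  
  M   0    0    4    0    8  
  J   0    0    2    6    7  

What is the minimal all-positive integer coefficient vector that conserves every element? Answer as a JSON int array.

L: 5·2+6·0+4·0+1·2 = 12 | 2·6 = 12
Z: 5·0+6·2+4·0+1·4 = 16 | 2·8 = 16
M: 5·0+6·0+4·4+1·0 = 16 | 2·8 = 16
J: 5·0+6·0+4·2+1·6 = 14 | 2·7 = 14
gcd(5,6,4,1,2) = 1

Coefficients: [5, 6, 4, 1, 2]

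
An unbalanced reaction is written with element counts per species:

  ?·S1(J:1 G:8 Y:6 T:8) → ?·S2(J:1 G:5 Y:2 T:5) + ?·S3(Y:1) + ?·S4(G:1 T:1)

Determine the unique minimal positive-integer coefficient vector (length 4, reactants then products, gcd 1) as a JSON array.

Coefficients: [1, 1, 4, 3]

J: 1·1 = 1 | 1·1+4·0+3·0 = 1
G: 1·8 = 8 | 1·5+4·0+3·1 = 8
Y: 1·6 = 6 | 1·2+4·1+3·0 = 6
T: 1·8 = 8 | 1·5+4·0+3·1 = 8
gcd(1,1,4,3) = 1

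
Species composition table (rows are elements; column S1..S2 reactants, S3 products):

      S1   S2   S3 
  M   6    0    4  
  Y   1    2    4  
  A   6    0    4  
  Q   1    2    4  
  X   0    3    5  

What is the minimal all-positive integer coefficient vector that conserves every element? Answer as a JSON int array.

M: 2·6+5·0 = 12 | 3·4 = 12
Y: 2·1+5·2 = 12 | 3·4 = 12
A: 2·6+5·0 = 12 | 3·4 = 12
Q: 2·1+5·2 = 12 | 3·4 = 12
X: 2·0+5·3 = 15 | 3·5 = 15
gcd(2,5,3) = 1

Coefficients: [2, 5, 3]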